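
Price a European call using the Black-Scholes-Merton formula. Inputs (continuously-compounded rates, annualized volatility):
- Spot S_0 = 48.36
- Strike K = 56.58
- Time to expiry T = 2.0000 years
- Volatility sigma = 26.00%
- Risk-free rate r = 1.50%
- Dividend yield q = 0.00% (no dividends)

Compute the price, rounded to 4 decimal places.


Answer: Price = 4.6968

Derivation:
d1 = (ln(S/K) + (r - q + 0.5*sigma^2) * T) / (sigma * sqrt(T)) = -0.16149922
d2 = d1 - sigma * sqrt(T) = -0.52919474
exp(-rT) = 0.97044553; exp(-qT) = 1.00000000
C = S_0 * exp(-qT) * N(d1) - K * exp(-rT) * N(d2)
N(d1) = 0.43585011; N(d2) = 0.29833518
C = 48.3600 * 1.00000000 * 0.43585011 - 56.5800 * 0.97044553 * 0.29833518 = 4.6968


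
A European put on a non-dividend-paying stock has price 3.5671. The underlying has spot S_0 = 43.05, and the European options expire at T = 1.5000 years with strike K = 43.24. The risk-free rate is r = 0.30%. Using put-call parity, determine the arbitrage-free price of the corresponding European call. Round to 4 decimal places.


Put-call parity: C - P = S_0 * exp(-qT) - K * exp(-rT).
S_0 * exp(-qT) = 43.0500 * 1.00000000 = 43.05000000
K * exp(-rT) = 43.2400 * 0.99551011 = 43.04585715
C = P + S*exp(-qT) - K*exp(-rT)
C = 3.5671 + 43.05000000 - 43.04585715 = 3.5712

Answer: Call price = 3.5712


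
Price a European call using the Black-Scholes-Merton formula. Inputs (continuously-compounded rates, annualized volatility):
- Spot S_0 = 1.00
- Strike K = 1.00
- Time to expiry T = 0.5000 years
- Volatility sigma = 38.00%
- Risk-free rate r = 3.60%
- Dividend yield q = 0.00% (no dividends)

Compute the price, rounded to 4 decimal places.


d1 = (ln(S/K) + (r - q + 0.5*sigma^2) * T) / (sigma * sqrt(T)) = 0.20133935
d2 = d1 - sigma * sqrt(T) = -0.06736122
exp(-rT) = 0.98216103; exp(-qT) = 1.00000000
C = S_0 * exp(-qT) * N(d1) - K * exp(-rT) * N(d2)
N(d1) = 0.57978338; N(d2) = 0.47314707
C = 1.0000 * 1.00000000 * 0.57978338 - 1.0000 * 0.98216103 * 0.47314707 = 0.1151

Answer: Price = 0.1151


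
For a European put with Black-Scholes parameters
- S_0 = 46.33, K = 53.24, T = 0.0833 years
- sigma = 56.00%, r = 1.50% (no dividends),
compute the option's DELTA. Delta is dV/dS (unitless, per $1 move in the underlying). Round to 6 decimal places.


d1 = -0.7715933965; d2 = -0.9332191371
phi(d1) = 0.2962307054; exp(-qT) = 1.0000000000; exp(-rT) = 0.9987512803
N(-d1) = 0.7798223567
Delta = -exp(-qT) * N(-d1) = -1.0000000000 * 0.7798223567 = -0.779822

Answer: Delta = -0.779822


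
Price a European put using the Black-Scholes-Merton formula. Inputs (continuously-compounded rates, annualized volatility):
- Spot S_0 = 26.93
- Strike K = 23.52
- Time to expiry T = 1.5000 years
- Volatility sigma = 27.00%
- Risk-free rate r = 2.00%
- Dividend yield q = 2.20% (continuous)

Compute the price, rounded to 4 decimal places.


Answer: Price = 1.8452

Derivation:
d1 = (ln(S/K) + (r - q + 0.5*sigma^2) * T) / (sigma * sqrt(T)) = 0.56569539
d2 = d1 - sigma * sqrt(T) = 0.23501428
exp(-rT) = 0.97044553; exp(-qT) = 0.96753856
P = K * exp(-rT) * N(-d2) - S_0 * exp(-qT) * N(-d1)
N(-d1) = 0.28580043; N(-d2) = 0.40709883
P = 23.5200 * 0.97044553 * 0.40709883 - 26.9300 * 0.96753856 * 0.28580043 = 1.8452


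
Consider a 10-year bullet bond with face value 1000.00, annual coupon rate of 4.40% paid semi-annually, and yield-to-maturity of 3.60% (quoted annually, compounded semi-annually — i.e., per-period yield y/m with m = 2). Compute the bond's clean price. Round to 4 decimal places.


Answer: Price = 1066.6859

Derivation:
Coupon per period c = face * coupon_rate / m = 22.000000
Periods per year m = 2; per-period yield y/m = 0.018000
Number of cashflows N = 20
Cashflows (t years, CF_t, discount factor 1/(1+y/m)^(m*t), PV):
  t = 0.5000: CF_t = 22.000000, DF = 0.982318, PV = 21.611002
  t = 1.0000: CF_t = 22.000000, DF = 0.964949, PV = 21.228882
  t = 1.5000: CF_t = 22.000000, DF = 0.947887, PV = 20.853519
  t = 2.0000: CF_t = 22.000000, DF = 0.931127, PV = 20.484792
  t = 2.5000: CF_t = 22.000000, DF = 0.914663, PV = 20.122586
  t = 3.0000: CF_t = 22.000000, DF = 0.898490, PV = 19.766784
  t = 3.5000: CF_t = 22.000000, DF = 0.882603, PV = 19.417273
  t = 4.0000: CF_t = 22.000000, DF = 0.866997, PV = 19.073942
  t = 4.5000: CF_t = 22.000000, DF = 0.851667, PV = 18.736682
  t = 5.0000: CF_t = 22.000000, DF = 0.836608, PV = 18.405385
  t = 5.5000: CF_t = 22.000000, DF = 0.821816, PV = 18.079946
  t = 6.0000: CF_t = 22.000000, DF = 0.807285, PV = 17.760261
  t = 6.5000: CF_t = 22.000000, DF = 0.793010, PV = 17.446229
  t = 7.0000: CF_t = 22.000000, DF = 0.778989, PV = 17.137749
  t = 7.5000: CF_t = 22.000000, DF = 0.765215, PV = 16.834724
  t = 8.0000: CF_t = 22.000000, DF = 0.751684, PV = 16.537057
  t = 8.5000: CF_t = 22.000000, DF = 0.738393, PV = 16.244654
  t = 9.0000: CF_t = 22.000000, DF = 0.725337, PV = 15.957420
  t = 9.5000: CF_t = 22.000000, DF = 0.712512, PV = 15.675265
  t = 10.0000: CF_t = 1022.000000, DF = 0.699914, PV = 715.311712
Price P = sum_t PV_t = 1066.685864


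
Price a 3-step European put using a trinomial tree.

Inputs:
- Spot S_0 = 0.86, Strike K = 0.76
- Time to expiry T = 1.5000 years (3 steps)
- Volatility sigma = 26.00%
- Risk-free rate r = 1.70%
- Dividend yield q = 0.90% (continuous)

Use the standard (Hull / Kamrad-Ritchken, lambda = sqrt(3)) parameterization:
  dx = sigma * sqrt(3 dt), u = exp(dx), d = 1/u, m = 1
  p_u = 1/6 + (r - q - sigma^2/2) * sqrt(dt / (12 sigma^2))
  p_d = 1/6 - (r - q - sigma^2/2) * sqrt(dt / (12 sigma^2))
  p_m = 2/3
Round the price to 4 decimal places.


Answer: Price = V(0,0) = 0.0582

Derivation:
dt = T/N = 0.500000; dx = sigma*sqrt(3*dt) = 0.318434
u = exp(dx) = 1.374972; d = 1/u = 0.727287
p_u = 0.146411, p_m = 0.666667, p_d = 0.186922
Discount per step: exp(-r*dt) = 0.991536
Stock lattice S(k, j) with j the centered position index:
  k=0: S(0,+0) = 0.8600
  k=1: S(1,-1) = 0.6255; S(1,+0) = 0.8600; S(1,+1) = 1.1825
  k=2: S(2,-2) = 0.4549; S(2,-1) = 0.6255; S(2,+0) = 0.8600; S(2,+1) = 1.1825; S(2,+2) = 1.6259
  k=3: S(3,-3) = 0.3308; S(3,-2) = 0.4549; S(3,-1) = 0.6255; S(3,+0) = 0.8600; S(3,+1) = 1.1825; S(3,+2) = 1.6259; S(3,+3) = 2.2355
Terminal payoffs V(N, j) = max(K - S_T, 0):
  V(3,-3) = 0.429161; V(3,-2) = 0.305106; V(3,-1) = 0.134533; V(3,+0) = 0.000000; V(3,+1) = 0.000000; V(3,+2) = 0.000000; V(3,+3) = 0.000000
Backward induction: V(k, j) = exp(-r*dt) * [p_u * V(k+1, j+1) + p_m * V(k+1, j) + p_d * V(k+1, j-1)]
  V(2,-2) = exp(-r*dt) * [p_u*0.134533 + p_m*0.305106 + p_d*0.429161] = 0.300753
  V(2,-1) = exp(-r*dt) * [p_u*0.000000 + p_m*0.134533 + p_d*0.305106] = 0.145478
  V(2,+0) = exp(-r*dt) * [p_u*0.000000 + p_m*0.000000 + p_d*0.134533] = 0.024934
  V(2,+1) = exp(-r*dt) * [p_u*0.000000 + p_m*0.000000 + p_d*0.000000] = 0.000000
  V(2,+2) = exp(-r*dt) * [p_u*0.000000 + p_m*0.000000 + p_d*0.000000] = 0.000000
  V(1,-1) = exp(-r*dt) * [p_u*0.024934 + p_m*0.145478 + p_d*0.300753] = 0.155526
  V(1,+0) = exp(-r*dt) * [p_u*0.000000 + p_m*0.024934 + p_d*0.145478] = 0.043445
  V(1,+1) = exp(-r*dt) * [p_u*0.000000 + p_m*0.000000 + p_d*0.024934] = 0.004621
  V(0,+0) = exp(-r*dt) * [p_u*0.004621 + p_m*0.043445 + p_d*0.155526] = 0.058214


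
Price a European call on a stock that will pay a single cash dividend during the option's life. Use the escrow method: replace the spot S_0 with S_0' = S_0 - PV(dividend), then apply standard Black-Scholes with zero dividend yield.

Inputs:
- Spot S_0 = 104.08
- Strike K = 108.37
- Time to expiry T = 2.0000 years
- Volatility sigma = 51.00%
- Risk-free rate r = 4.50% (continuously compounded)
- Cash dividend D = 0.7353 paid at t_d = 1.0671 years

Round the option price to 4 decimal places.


Answer: Price = 30.7194

Derivation:
PV(D) = D * exp(-r * t_d) = 0.7353 * 0.95311520 = 0.70082561
S_0' = S_0 - PV(D) = 104.0800 - 0.70082561 = 103.37917439
d1 = (ln(S_0'/K) + (r + sigma^2/2)*T) / (sigma*sqrt(T)) = 0.42003839
d2 = d1 - sigma*sqrt(T) = -0.30121052
exp(-rT) = 0.91393119
N(d1) = 0.66277130; N(d2) = 0.38162698
C = S_0' * N(d1) - K * exp(-rT) * N(d2) = 103.37917439 * 0.66277130 - 108.3700 * 0.91393119 * 0.38162698 = 30.7194


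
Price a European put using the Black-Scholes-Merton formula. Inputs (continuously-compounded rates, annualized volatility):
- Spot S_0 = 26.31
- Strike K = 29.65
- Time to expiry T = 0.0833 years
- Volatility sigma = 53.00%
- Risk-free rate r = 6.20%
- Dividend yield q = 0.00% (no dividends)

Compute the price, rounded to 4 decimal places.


d1 = (ln(S/K) + (r - q + 0.5*sigma^2) * T) / (sigma * sqrt(T)) = -0.67105192
d2 = d1 - sigma * sqrt(T) = -0.82401914
exp(-rT) = 0.99484871; exp(-qT) = 1.00000000
P = K * exp(-rT) * N(-d2) - S_0 * exp(-qT) * N(-d1)
N(-d1) = 0.74890627; N(-d2) = 0.79503566
P = 29.6500 * 0.99484871 * 0.79503566 - 26.3100 * 1.00000000 * 0.74890627 = 3.7477

Answer: Price = 3.7477


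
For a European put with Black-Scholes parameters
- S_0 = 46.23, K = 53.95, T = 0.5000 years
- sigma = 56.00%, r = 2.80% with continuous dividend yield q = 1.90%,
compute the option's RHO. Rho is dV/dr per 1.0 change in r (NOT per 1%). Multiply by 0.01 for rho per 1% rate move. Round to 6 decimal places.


Answer: Rho = -19.096152

Derivation:
d1 = -0.1806373814; d2 = -0.5766171789
phi(d1) = 0.3924863714; exp(-qT) = 0.9905449824; exp(-rT) = 0.9860975443
N(-d2) = 0.7179009541
Rho = -K*T*exp(-rT)*N(-d2) = -53.9500 * 0.5000 * 0.9860975443 * 0.7179009541 = -19.096152


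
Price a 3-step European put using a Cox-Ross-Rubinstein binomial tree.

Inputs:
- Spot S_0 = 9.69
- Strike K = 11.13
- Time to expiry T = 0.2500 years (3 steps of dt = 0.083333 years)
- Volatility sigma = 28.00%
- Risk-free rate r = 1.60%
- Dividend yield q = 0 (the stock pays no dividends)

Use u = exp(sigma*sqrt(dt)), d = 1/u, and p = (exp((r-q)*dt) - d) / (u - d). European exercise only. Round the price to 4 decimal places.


dt = T/N = 0.083333
u = exp(sigma*sqrt(dt)) = 1.084186; d = 1/u = 0.922351
p = (exp((r-q)*dt) - d) / (u - d) = 0.488048
Discount per step: exp(-r*dt) = 0.998668
Stock lattice S(k, i) with i counting down-moves:
  k=0: S(0,0) = 9.6900
  k=1: S(1,0) = 10.5058; S(1,1) = 8.9376
  k=2: S(2,0) = 11.3902; S(2,1) = 9.6900; S(2,2) = 8.2436
  k=3: S(3,0) = 12.3491; S(3,1) = 10.5058; S(3,2) = 8.9376; S(3,3) = 7.6035
Terminal payoffs V(N, i) = max(K - S_T, 0):
  V(3,0) = 0.000000; V(3,1) = 0.624242; V(3,2) = 2.192415; V(3,3) = 3.526510
Backward induction: V(k, i) = exp(-r*dt) * [p * V(k+1, i) + (1-p) * V(k+1, i+1)].
  V(2,0) = exp(-r*dt) * [p*0.000000 + (1-p)*0.624242] = 0.319156
  V(2,1) = exp(-r*dt) * [p*0.624242 + (1-p)*2.192415] = 1.425170
  V(2,2) = exp(-r*dt) * [p*2.192415 + (1-p)*3.526510] = 2.871576
  V(1,0) = exp(-r*dt) * [p*0.319156 + (1-p)*1.425170] = 0.884202
  V(1,1) = exp(-r*dt) * [p*1.425170 + (1-p)*2.871576] = 2.162775
  V(0,0) = exp(-r*dt) * [p*0.884202 + (1-p)*2.162775] = 1.536720

Answer: Price = V(0,0) = 1.5367


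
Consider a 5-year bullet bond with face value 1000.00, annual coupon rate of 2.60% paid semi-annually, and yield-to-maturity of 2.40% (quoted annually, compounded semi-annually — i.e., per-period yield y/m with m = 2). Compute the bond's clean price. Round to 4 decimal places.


Coupon per period c = face * coupon_rate / m = 13.000000
Periods per year m = 2; per-period yield y/m = 0.012000
Number of cashflows N = 10
Cashflows (t years, CF_t, discount factor 1/(1+y/m)^(m*t), PV):
  t = 0.5000: CF_t = 13.000000, DF = 0.988142, PV = 12.845850
  t = 1.0000: CF_t = 13.000000, DF = 0.976425, PV = 12.693527
  t = 1.5000: CF_t = 13.000000, DF = 0.964847, PV = 12.543011
  t = 2.0000: CF_t = 13.000000, DF = 0.953406, PV = 12.394280
  t = 2.5000: CF_t = 13.000000, DF = 0.942101, PV = 12.247312
  t = 3.0000: CF_t = 13.000000, DF = 0.930930, PV = 12.102087
  t = 3.5000: CF_t = 13.000000, DF = 0.919891, PV = 11.958584
  t = 4.0000: CF_t = 13.000000, DF = 0.908983, PV = 11.816783
  t = 4.5000: CF_t = 13.000000, DF = 0.898205, PV = 11.676663
  t = 5.0000: CF_t = 1013.000000, DF = 0.887554, PV = 899.092387
Price P = sum_t PV_t = 1009.370485

Answer: Price = 1009.3705


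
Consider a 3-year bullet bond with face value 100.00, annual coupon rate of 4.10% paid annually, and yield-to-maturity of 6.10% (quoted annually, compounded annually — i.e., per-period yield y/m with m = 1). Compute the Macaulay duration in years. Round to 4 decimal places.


Coupon per period c = face * coupon_rate / m = 4.100000
Periods per year m = 1; per-period yield y/m = 0.061000
Number of cashflows N = 3
Cashflows (t years, CF_t, discount factor 1/(1+y/m)^(m*t), PV):
  t = 1.0000: CF_t = 4.100000, DF = 0.942507, PV = 3.864279
  t = 2.0000: CF_t = 4.100000, DF = 0.888320, PV = 3.642110
  t = 3.0000: CF_t = 104.100000, DF = 0.837247, PV = 87.157463
Price P = sum_t PV_t = 94.663852
Macaulay numerator sum_t t * PV_t:
  t * PV_t at t = 1.0000: 3.864279
  t * PV_t at t = 2.0000: 7.284221
  t * PV_t at t = 3.0000: 261.472388
Macaulay duration D = (sum_t t * PV_t) / P = 272.620887 / 94.663852 = 2.879884

Answer: Macaulay duration = 2.8799 years


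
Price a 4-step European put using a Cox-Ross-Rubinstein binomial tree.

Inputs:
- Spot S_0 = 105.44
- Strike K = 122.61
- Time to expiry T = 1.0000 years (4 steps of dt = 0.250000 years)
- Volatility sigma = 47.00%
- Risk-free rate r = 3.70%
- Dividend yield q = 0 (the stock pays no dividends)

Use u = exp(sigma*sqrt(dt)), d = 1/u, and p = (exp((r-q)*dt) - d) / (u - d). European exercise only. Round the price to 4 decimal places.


dt = T/N = 0.250000
u = exp(sigma*sqrt(dt)) = 1.264909; d = 1/u = 0.790571
p = (exp((r-q)*dt) - d) / (u - d) = 0.461110
Discount per step: exp(-r*dt) = 0.990793
Stock lattice S(k, i) with i counting down-moves:
  k=0: S(0,0) = 105.4400
  k=1: S(1,0) = 133.3720; S(1,1) = 83.3578
  k=2: S(2,0) = 168.7034; S(2,1) = 105.4400; S(2,2) = 65.9002
  k=3: S(3,0) = 213.3944; S(3,1) = 133.3720; S(3,2) = 83.3578; S(3,3) = 52.0988
  k=4: S(4,0) = 269.9244; S(4,1) = 168.7034; S(4,2) = 105.4400; S(4,3) = 65.9002; S(4,4) = 41.1878
Terminal payoffs V(N, i) = max(K - S_T, 0):
  V(4,0) = 0.000000; V(4,1) = 0.000000; V(4,2) = 17.170000; V(4,3) = 56.709761; V(4,4) = 81.422201
Backward induction: V(k, i) = exp(-r*dt) * [p * V(k+1, i) + (1-p) * V(k+1, i+1)].
  V(3,0) = exp(-r*dt) * [p*0.000000 + (1-p)*0.000000] = 0.000000
  V(3,1) = exp(-r*dt) * [p*0.000000 + (1-p)*17.170000] = 9.167544
  V(3,2) = exp(-r*dt) * [p*17.170000 + (1-p)*56.709761] = 38.123296
  V(3,3) = exp(-r*dt) * [p*56.709761 + (1-p)*81.422201] = 69.382279
  V(2,0) = exp(-r*dt) * [p*0.000000 + (1-p)*9.167544] = 4.894809
  V(2,1) = exp(-r*dt) * [p*9.167544 + (1-p)*38.123296] = 24.543423
  V(2,2) = exp(-r*dt) * [p*38.123296 + (1-p)*69.382279] = 54.462329
  V(1,0) = exp(-r*dt) * [p*4.894809 + (1-p)*24.543423] = 15.340687
  V(1,1) = exp(-r*dt) * [p*24.543423 + (1-p)*54.462329] = 40.291986
  V(0,0) = exp(-r*dt) * [p*15.340687 + (1-p)*40.291986] = 28.521637

Answer: Price = V(0,0) = 28.5216


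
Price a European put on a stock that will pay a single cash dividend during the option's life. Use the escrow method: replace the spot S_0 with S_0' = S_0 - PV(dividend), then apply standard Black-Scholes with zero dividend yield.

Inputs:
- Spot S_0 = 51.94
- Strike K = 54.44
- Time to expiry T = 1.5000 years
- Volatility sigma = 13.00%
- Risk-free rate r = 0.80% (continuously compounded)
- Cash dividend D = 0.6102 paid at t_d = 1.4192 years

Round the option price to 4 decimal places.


PV(D) = D * exp(-r * t_d) = 0.6102 * 0.98871061 = 0.60331121
S_0' = S_0 - PV(D) = 51.9400 - 0.60331121 = 51.33668879
d1 = (ln(S_0'/K) + (r + sigma^2/2)*T) / (sigma*sqrt(T)) = -0.21366145
d2 = d1 - sigma*sqrt(T) = -0.37287829
exp(-rT) = 0.98807171
N(-d1) = 0.58459446; N(-d2) = 0.64538048
P = K * exp(-rT) * N(-d2) - S_0' * N(-d1) = 54.4400 * 0.98807171 * 0.64538048 - 51.33668879 * 0.58459446 = 4.7043

Answer: Price = 4.7043


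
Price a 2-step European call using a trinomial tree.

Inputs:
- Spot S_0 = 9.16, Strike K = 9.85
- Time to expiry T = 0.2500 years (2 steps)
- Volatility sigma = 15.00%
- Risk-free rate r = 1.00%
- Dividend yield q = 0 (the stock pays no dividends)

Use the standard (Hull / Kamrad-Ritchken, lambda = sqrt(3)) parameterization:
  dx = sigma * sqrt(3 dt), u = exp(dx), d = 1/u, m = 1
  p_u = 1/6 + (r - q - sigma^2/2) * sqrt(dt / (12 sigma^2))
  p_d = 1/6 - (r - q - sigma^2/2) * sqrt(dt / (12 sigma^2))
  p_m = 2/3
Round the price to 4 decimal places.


Answer: Price = V(0,0) = 0.0739

Derivation:
dt = T/N = 0.125000; dx = sigma*sqrt(3*dt) = 0.091856
u = exp(dx) = 1.096207; d = 1/u = 0.912237
p_u = 0.165816, p_m = 0.666667, p_d = 0.167517
Discount per step: exp(-r*dt) = 0.998751
Stock lattice S(k, j) with j the centered position index:
  k=0: S(0,+0) = 9.1600
  k=1: S(1,-1) = 8.3561; S(1,+0) = 9.1600; S(1,+1) = 10.0413
  k=2: S(2,-2) = 7.6227; S(2,-1) = 8.3561; S(2,+0) = 9.1600; S(2,+1) = 10.0413; S(2,+2) = 11.0073
Terminal payoffs V(N, j) = max(S_T - K, 0):
  V(2,-2) = 0.000000; V(2,-1) = 0.000000; V(2,+0) = 0.000000; V(2,+1) = 0.191254; V(2,+2) = 1.157291
Backward induction: V(k, j) = exp(-r*dt) * [p_u * V(k+1, j+1) + p_m * V(k+1, j) + p_d * V(k+1, j-1)]
  V(1,-1) = exp(-r*dt) * [p_u*0.000000 + p_m*0.000000 + p_d*0.000000] = 0.000000
  V(1,+0) = exp(-r*dt) * [p_u*0.191254 + p_m*0.000000 + p_d*0.000000] = 0.031673
  V(1,+1) = exp(-r*dt) * [p_u*1.157291 + p_m*0.191254 + p_d*0.000000] = 0.319002
  V(0,+0) = exp(-r*dt) * [p_u*0.319002 + p_m*0.031673 + p_d*0.000000] = 0.073919


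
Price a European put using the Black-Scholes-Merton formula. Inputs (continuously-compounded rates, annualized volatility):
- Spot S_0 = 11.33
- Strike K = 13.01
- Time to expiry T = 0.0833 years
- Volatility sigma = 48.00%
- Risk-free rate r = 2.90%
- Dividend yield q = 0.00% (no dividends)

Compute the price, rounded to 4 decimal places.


d1 = (ln(S/K) + (r - q + 0.5*sigma^2) * T) / (sigma * sqrt(T)) = -0.91133019
d2 = d1 - sigma * sqrt(T) = -1.04986654
exp(-rT) = 0.99758722; exp(-qT) = 1.00000000
P = K * exp(-rT) * N(-d2) - S_0 * exp(-qT) * N(-d1)
N(-d1) = 0.81893929; N(-d2) = 0.85311026
P = 13.0100 * 0.99758722 * 0.85311026 - 11.3300 * 1.00000000 * 0.81893929 = 1.7936

Answer: Price = 1.7936


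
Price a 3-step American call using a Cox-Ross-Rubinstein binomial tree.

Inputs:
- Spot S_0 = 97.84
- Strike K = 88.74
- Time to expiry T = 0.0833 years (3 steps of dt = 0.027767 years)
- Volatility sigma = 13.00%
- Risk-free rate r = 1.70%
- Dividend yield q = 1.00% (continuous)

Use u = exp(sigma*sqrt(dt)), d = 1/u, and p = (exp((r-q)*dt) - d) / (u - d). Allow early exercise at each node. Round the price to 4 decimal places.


Answer: Price = V(0,0) = 9.1441

Derivation:
dt = T/N = 0.027767
u = exp(sigma*sqrt(dt)) = 1.021899; d = 1/u = 0.978571
p = (exp((r-q)*dt) - d) / (u - d) = 0.499071
Discount per step: exp(-r*dt) = 0.999528
Stock lattice S(k, i) with i counting down-moves:
  k=0: S(0,0) = 97.8400
  k=1: S(1,0) = 99.9826; S(1,1) = 95.7433
  k=2: S(2,0) = 102.1721; S(2,1) = 97.8400; S(2,2) = 93.6916
  k=3: S(3,0) = 104.4095; S(3,1) = 99.9826; S(3,2) = 95.7433; S(3,3) = 91.6839
Terminal payoffs V(N, i) = max(S_T - K, 0):
  V(3,0) = 15.669481; V(3,1) = 11.242565; V(3,2) = 7.003349; V(3,3) = 2.943873
Backward induction: V(k, i) = exp(-r*dt) * [p * V(k+1, i) + (1-p) * V(k+1, i+1)]; then take max(V_cont, immediate exercise) for American.
  V(2,0) = exp(-r*dt) * [p*15.669481 + (1-p)*11.242565] = 13.445563; exercise = 13.432050; V(2,0) = max -> 13.445563
  V(2,1) = exp(-r*dt) * [p*11.242565 + (1-p)*7.003349] = 9.114715; exercise = 9.100000; V(2,1) = max -> 9.114715
  V(2,2) = exp(-r*dt) * [p*7.003349 + (1-p)*2.943873] = 4.967494; exercise = 4.951627; V(2,2) = max -> 4.967494
  V(1,0) = exp(-r*dt) * [p*13.445563 + (1-p)*9.114715] = 11.270794; exercise = 11.242565; V(1,0) = max -> 11.270794
  V(1,1) = exp(-r*dt) * [p*9.114715 + (1-p)*4.967494] = 7.033931; exercise = 7.003349; V(1,1) = max -> 7.033931
  V(0,0) = exp(-r*dt) * [p*11.270794 + (1-p)*7.033931] = 9.144109; exercise = 9.100000; V(0,0) = max -> 9.144109


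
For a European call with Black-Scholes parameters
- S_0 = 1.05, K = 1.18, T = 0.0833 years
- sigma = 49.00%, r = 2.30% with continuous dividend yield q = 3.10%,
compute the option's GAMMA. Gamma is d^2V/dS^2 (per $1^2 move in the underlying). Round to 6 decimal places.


Answer: Gamma = 2.008482

Derivation:
d1 = -0.7593593090; d2 = -0.9007818319
phi(d1) = 0.2990179083; exp(-qT) = 0.9974210313; exp(-rT) = 0.9980859342
Gamma = exp(-qT) * phi(d1) / (S * sigma * sqrt(T)) = 0.9974210313 * 0.2990179083 / (1.0500 * 0.4900 * 0.2886173938) = 2.008482


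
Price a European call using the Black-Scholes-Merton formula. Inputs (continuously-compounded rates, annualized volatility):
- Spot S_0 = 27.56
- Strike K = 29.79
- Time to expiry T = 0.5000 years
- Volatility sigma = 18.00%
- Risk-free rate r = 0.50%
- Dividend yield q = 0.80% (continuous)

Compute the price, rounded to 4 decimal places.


d1 = (ln(S/K) + (r - q + 0.5*sigma^2) * T) / (sigma * sqrt(T)) = -0.55945755
d2 = d1 - sigma * sqrt(T) = -0.68673677
exp(-rT) = 0.99750312; exp(-qT) = 0.99600799
C = S_0 * exp(-qT) * N(d1) - K * exp(-rT) * N(d2)
N(d1) = 0.28792475; N(d2) = 0.24612431
C = 27.5600 * 0.99600799 * 0.28792475 - 29.7900 * 0.99750312 * 0.24612431 = 0.5898

Answer: Price = 0.5898


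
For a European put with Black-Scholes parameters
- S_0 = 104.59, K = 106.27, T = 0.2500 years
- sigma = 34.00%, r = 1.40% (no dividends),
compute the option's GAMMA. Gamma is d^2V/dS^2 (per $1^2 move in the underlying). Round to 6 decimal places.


Answer: Gamma = 0.022436

Derivation:
d1 = 0.0118524670; d2 = -0.1581475330
phi(d1) = 0.3989142595; exp(-qT) = 1.0000000000; exp(-rT) = 0.9965061179
Gamma = exp(-qT) * phi(d1) / (S * sigma * sqrt(T)) = 1.0000000000 * 0.3989142595 / (104.5900 * 0.3400 * 0.5000000000) = 0.022436


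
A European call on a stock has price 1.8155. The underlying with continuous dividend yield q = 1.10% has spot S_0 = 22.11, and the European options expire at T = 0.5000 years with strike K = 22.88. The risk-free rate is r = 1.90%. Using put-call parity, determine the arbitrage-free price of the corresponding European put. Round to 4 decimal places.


Put-call parity: C - P = S_0 * exp(-qT) - K * exp(-rT).
S_0 * exp(-qT) = 22.1100 * 0.99451510 = 21.98872880
K * exp(-rT) = 22.8800 * 0.99054498 = 22.66366920
P = C - S*exp(-qT) + K*exp(-rT)
P = 1.8155 - 21.98872880 + 22.66366920 = 2.4904

Answer: Put price = 2.4904


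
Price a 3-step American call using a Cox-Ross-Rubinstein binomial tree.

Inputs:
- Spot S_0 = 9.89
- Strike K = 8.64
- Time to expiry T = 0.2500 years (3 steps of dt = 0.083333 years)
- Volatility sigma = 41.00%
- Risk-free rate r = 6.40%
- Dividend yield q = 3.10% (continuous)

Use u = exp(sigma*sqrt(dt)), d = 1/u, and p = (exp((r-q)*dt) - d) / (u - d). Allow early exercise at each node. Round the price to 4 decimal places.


Answer: Price = V(0,0) = 1.5441

Derivation:
dt = T/N = 0.083333
u = exp(sigma*sqrt(dt)) = 1.125646; d = 1/u = 0.888379
p = (exp((r-q)*dt) - d) / (u - d) = 0.482052
Discount per step: exp(-r*dt) = 0.994681
Stock lattice S(k, i) with i counting down-moves:
  k=0: S(0,0) = 9.8900
  k=1: S(1,0) = 11.1326; S(1,1) = 8.7861
  k=2: S(2,0) = 12.5314; S(2,1) = 9.8900; S(2,2) = 7.8054
  k=3: S(3,0) = 14.1059; S(3,1) = 11.1326; S(3,2) = 8.7861; S(3,3) = 6.9341
Terminal payoffs V(N, i) = max(S_T - K, 0):
  V(3,0) = 5.465920; V(3,1) = 2.492636; V(3,2) = 0.146068; V(3,3) = 0.000000
Backward induction: V(k, i) = exp(-r*dt) * [p * V(k+1, i) + (1-p) * V(k+1, i+1)]; then take max(V_cont, immediate exercise) for American.
  V(2,0) = exp(-r*dt) * [p*5.465920 + (1-p)*2.492636] = 3.905030; exercise = 3.891403; V(2,0) = max -> 3.905030
  V(2,1) = exp(-r*dt) * [p*2.492636 + (1-p)*0.146068] = 1.270441; exercise = 1.250000; V(2,1) = max -> 1.270441
  V(2,2) = exp(-r*dt) * [p*0.146068 + (1-p)*0.000000] = 0.070038; exercise = 0.000000; V(2,2) = max -> 0.070038
  V(1,0) = exp(-r*dt) * [p*3.905030 + (1-p)*1.270441] = 2.526936; exercise = 2.492636; V(1,0) = max -> 2.526936
  V(1,1) = exp(-r*dt) * [p*1.270441 + (1-p)*0.070038] = 0.645244; exercise = 0.146068; V(1,1) = max -> 0.645244
  V(0,0) = exp(-r*dt) * [p*2.526936 + (1-p)*0.645244] = 1.544059; exercise = 1.250000; V(0,0) = max -> 1.544059


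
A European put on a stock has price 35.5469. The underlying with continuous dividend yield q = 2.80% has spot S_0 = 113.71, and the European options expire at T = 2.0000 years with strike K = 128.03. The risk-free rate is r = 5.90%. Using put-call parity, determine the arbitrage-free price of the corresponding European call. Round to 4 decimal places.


Put-call parity: C - P = S_0 * exp(-qT) - K * exp(-rT).
S_0 * exp(-qT) = 113.7100 * 0.94553914 = 107.51725514
K * exp(-rT) = 128.0300 * 0.88869605 = 113.77975562
C = P + S*exp(-qT) - K*exp(-rT)
C = 35.5469 + 107.51725514 - 113.77975562 = 29.2844

Answer: Call price = 29.2844


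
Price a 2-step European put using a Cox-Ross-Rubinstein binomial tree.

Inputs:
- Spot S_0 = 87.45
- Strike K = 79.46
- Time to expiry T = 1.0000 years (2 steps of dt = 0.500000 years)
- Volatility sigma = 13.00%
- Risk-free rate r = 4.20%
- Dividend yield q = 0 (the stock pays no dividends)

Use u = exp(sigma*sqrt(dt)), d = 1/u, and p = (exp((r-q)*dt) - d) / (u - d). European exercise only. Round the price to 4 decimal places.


Answer: Price = V(0,0) = 1.0672

Derivation:
dt = T/N = 0.500000
u = exp(sigma*sqrt(dt)) = 1.096281; d = 1/u = 0.912175
p = (exp((r-q)*dt) - d) / (u - d) = 0.592306
Discount per step: exp(-r*dt) = 0.979219
Stock lattice S(k, i) with i counting down-moves:
  k=0: S(0,0) = 87.4500
  k=1: S(1,0) = 95.8698; S(1,1) = 79.7697
  k=2: S(2,0) = 105.1003; S(2,1) = 87.4500; S(2,2) = 72.7639
Terminal payoffs V(N, i) = max(K - S_T, 0):
  V(2,0) = 0.000000; V(2,1) = 0.000000; V(2,2) = 6.696137
Backward induction: V(k, i) = exp(-r*dt) * [p * V(k+1, i) + (1-p) * V(k+1, i+1)].
  V(1,0) = exp(-r*dt) * [p*0.000000 + (1-p)*0.000000] = 0.000000
  V(1,1) = exp(-r*dt) * [p*0.000000 + (1-p)*6.696137] = 2.673246
  V(0,0) = exp(-r*dt) * [p*0.000000 + (1-p)*2.673246] = 1.067219


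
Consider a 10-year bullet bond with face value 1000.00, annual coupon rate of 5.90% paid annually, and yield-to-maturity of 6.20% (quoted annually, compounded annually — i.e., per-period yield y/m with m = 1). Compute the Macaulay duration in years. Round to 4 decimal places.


Coupon per period c = face * coupon_rate / m = 59.000000
Periods per year m = 1; per-period yield y/m = 0.062000
Number of cashflows N = 10
Cashflows (t years, CF_t, discount factor 1/(1+y/m)^(m*t), PV):
  t = 1.0000: CF_t = 59.000000, DF = 0.941620, PV = 55.555556
  t = 2.0000: CF_t = 59.000000, DF = 0.886647, PV = 52.312199
  t = 3.0000: CF_t = 59.000000, DF = 0.834885, PV = 49.258191
  t = 4.0000: CF_t = 59.000000, DF = 0.786144, PV = 46.382478
  t = 5.0000: CF_t = 59.000000, DF = 0.740248, PV = 43.674649
  t = 6.0000: CF_t = 59.000000, DF = 0.697032, PV = 41.124905
  t = 7.0000: CF_t = 59.000000, DF = 0.656339, PV = 38.724016
  t = 8.0000: CF_t = 59.000000, DF = 0.618022, PV = 36.463292
  t = 9.0000: CF_t = 59.000000, DF = 0.581942, PV = 34.334550
  t = 10.0000: CF_t = 1059.000000, DF = 0.547968, PV = 580.297624
Price P = sum_t PV_t = 978.127462
Macaulay numerator sum_t t * PV_t:
  t * PV_t at t = 1.0000: 55.555556
  t * PV_t at t = 2.0000: 104.624398
  t * PV_t at t = 3.0000: 147.774574
  t * PV_t at t = 4.0000: 185.529911
  t * PV_t at t = 5.0000: 218.373247
  t * PV_t at t = 6.0000: 246.749432
  t * PV_t at t = 7.0000: 271.068114
  t * PV_t at t = 8.0000: 291.706338
  t * PV_t at t = 9.0000: 309.010951
  t * PV_t at t = 10.0000: 5802.976244
Macaulay duration D = (sum_t t * PV_t) / P = 7633.368765 / 978.127462 = 7.804063

Answer: Macaulay duration = 7.8041 years


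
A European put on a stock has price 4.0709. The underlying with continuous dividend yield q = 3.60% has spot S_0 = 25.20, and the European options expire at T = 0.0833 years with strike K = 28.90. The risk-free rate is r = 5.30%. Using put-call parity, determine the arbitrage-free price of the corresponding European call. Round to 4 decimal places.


Put-call parity: C - P = S_0 * exp(-qT) - K * exp(-rT).
S_0 * exp(-qT) = 25.2000 * 0.99700569 = 25.12454344
K * exp(-rT) = 28.9000 * 0.99559483 = 28.77269063
C = P + S*exp(-qT) - K*exp(-rT)
C = 4.0709 + 25.12454344 - 28.77269063 = 0.4228

Answer: Call price = 0.4228


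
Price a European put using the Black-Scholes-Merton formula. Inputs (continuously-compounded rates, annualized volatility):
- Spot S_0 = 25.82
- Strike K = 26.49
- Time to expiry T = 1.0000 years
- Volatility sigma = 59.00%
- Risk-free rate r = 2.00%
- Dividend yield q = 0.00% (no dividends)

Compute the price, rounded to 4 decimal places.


d1 = (ln(S/K) + (r - q + 0.5*sigma^2) * T) / (sigma * sqrt(T)) = 0.28547811
d2 = d1 - sigma * sqrt(T) = -0.30452189
exp(-rT) = 0.98019867; exp(-qT) = 1.00000000
P = K * exp(-rT) * N(-d2) - S_0 * exp(-qT) * N(-d1)
N(-d1) = 0.38763894; N(-d2) = 0.61963484
P = 26.4900 * 0.98019867 * 0.61963484 - 25.8200 * 1.00000000 * 0.38763894 = 6.0803

Answer: Price = 6.0803


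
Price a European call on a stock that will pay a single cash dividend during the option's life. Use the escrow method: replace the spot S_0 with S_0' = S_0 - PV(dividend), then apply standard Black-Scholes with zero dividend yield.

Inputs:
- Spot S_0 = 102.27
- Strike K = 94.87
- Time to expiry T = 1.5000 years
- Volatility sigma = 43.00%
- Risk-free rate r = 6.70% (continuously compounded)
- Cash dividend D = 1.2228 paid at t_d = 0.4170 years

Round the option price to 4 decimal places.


PV(D) = D * exp(-r * t_d) = 1.2228 * 0.97244768 = 1.18910903
S_0' = S_0 - PV(D) = 102.2700 - 1.18910903 = 101.08089097
d1 = (ln(S_0'/K) + (r + sigma^2/2)*T) / (sigma*sqrt(T)) = 0.57456402
d2 = d1 - sigma*sqrt(T) = 0.04792372
exp(-rT) = 0.90438511
N(d1) = 0.71720690; N(d2) = 0.51911148
C = S_0' * N(d1) - K * exp(-rT) * N(d2) = 101.08089097 * 0.71720690 - 94.8700 * 0.90438511 * 0.51911148 = 27.9567

Answer: Price = 27.9567


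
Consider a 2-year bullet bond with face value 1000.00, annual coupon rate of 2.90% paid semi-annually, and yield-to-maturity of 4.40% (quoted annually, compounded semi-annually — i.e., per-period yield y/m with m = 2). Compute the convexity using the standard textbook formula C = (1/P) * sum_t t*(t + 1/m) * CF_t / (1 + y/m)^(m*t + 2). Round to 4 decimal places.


Answer: Convexity = 4.6495

Derivation:
Coupon per period c = face * coupon_rate / m = 14.500000
Periods per year m = 2; per-period yield y/m = 0.022000
Number of cashflows N = 4
Cashflows (t years, CF_t, discount factor 1/(1+y/m)^(m*t), PV):
  t = 0.5000: CF_t = 14.500000, DF = 0.978474, PV = 14.187867
  t = 1.0000: CF_t = 14.500000, DF = 0.957411, PV = 13.882453
  t = 1.5000: CF_t = 14.500000, DF = 0.936801, PV = 13.583613
  t = 2.0000: CF_t = 1014.500000, DF = 0.916635, PV = 929.926167
Price P = sum_t PV_t = 971.580100
Convexity numerator sum_t t*(t + 1/m) * CF_t / (1+y/m)^(m*t + 2):
  t = 0.5000: term = 6.791807
  t = 1.0000: term = 19.936810
  t = 1.5000: term = 39.015284
  t = 2.0000: term = 4451.605609
Convexity = (1/P) * sum = 4517.349510 / 971.580100 = 4.649487


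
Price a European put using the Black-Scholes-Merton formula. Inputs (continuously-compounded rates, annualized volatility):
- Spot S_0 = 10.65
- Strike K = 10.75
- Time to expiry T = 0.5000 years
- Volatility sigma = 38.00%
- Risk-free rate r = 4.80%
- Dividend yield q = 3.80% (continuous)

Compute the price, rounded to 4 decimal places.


Answer: Price = 1.1421

Derivation:
d1 = (ln(S/K) + (r - q + 0.5*sigma^2) * T) / (sigma * sqrt(T)) = 0.11817666
d2 = d1 - sigma * sqrt(T) = -0.15052391
exp(-rT) = 0.97628571; exp(-qT) = 0.98117936
P = K * exp(-rT) * N(-d2) - S_0 * exp(-qT) * N(-d1)
N(-d1) = 0.45296384; N(-d2) = 0.55982436
P = 10.7500 * 0.97628571 * 0.55982436 - 10.6500 * 0.98117936 * 0.45296384 = 1.1421


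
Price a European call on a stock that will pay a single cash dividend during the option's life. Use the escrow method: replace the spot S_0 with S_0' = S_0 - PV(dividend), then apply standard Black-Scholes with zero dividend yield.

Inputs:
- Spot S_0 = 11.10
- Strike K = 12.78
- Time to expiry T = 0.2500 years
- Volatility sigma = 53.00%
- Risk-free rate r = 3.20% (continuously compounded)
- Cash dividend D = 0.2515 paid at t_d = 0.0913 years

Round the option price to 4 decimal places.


PV(D) = D * exp(-r * t_d) = 0.2515 * 0.99708266 = 0.25076629
S_0' = S_0 - PV(D) = 11.1000 - 0.25076629 = 10.84923371
d1 = (ln(S_0'/K) + (r + sigma^2/2)*T) / (sigma*sqrt(T)) = -0.45537546
d2 = d1 - sigma*sqrt(T) = -0.72037546
exp(-rT) = 0.99203191
N(d1) = 0.32441957; N(d2) = 0.23564693
C = S_0' * N(d1) - K * exp(-rT) * N(d2) = 10.84923371 * 0.32441957 - 12.7800 * 0.99203191 * 0.23564693 = 0.5321

Answer: Price = 0.5321


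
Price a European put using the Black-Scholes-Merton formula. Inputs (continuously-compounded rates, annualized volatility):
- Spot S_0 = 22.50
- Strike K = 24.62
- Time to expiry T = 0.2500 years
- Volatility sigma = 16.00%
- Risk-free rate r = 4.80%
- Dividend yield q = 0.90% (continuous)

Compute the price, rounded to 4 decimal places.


Answer: Price = 2.0315

Derivation:
d1 = (ln(S/K) + (r - q + 0.5*sigma^2) * T) / (sigma * sqrt(T)) = -0.96367264
d2 = d1 - sigma * sqrt(T) = -1.04367264
exp(-rT) = 0.98807171; exp(-qT) = 0.99775253
P = K * exp(-rT) * N(-d2) - S_0 * exp(-qT) * N(-d1)
N(-d1) = 0.83239496; N(-d2) = 0.85168156
P = 24.6200 * 0.98807171 * 0.85168156 - 22.5000 * 0.99775253 * 0.83239496 = 2.0315


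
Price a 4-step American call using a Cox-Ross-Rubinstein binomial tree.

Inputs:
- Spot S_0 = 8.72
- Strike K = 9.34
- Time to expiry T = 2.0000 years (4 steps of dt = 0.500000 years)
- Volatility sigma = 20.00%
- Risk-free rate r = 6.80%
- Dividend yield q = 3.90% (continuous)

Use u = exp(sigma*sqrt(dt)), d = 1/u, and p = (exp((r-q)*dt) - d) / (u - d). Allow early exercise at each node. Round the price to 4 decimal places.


Answer: Price = V(0,0) = 0.8907

Derivation:
dt = T/N = 0.500000
u = exp(sigma*sqrt(dt)) = 1.151910; d = 1/u = 0.868123
p = (exp((r-q)*dt) - d) / (u - d) = 0.516170
Discount per step: exp(-r*dt) = 0.966572
Stock lattice S(k, i) with i counting down-moves:
  k=0: S(0,0) = 8.7200
  k=1: S(1,0) = 10.0447; S(1,1) = 7.5700
  k=2: S(2,0) = 11.5705; S(2,1) = 8.7200; S(2,2) = 6.5717
  k=3: S(3,0) = 13.3282; S(3,1) = 10.0447; S(3,2) = 7.5700; S(3,3) = 5.7051
  k=4: S(4,0) = 15.3529; S(4,1) = 11.5705; S(4,2) = 8.7200; S(4,3) = 6.5717; S(4,4) = 4.9527
Terminal payoffs V(N, i) = max(S_T - K, 0):
  V(4,0) = 6.012904; V(4,1) = 2.230537; V(4,2) = 0.000000; V(4,3) = 0.000000; V(4,4) = 0.000000
Backward induction: V(k, i) = exp(-r*dt) * [p * V(k+1, i) + (1-p) * V(k+1, i+1)]; then take max(V_cont, immediate exercise) for American.
  V(3,0) = exp(-r*dt) * [p*6.012904 + (1-p)*2.230537] = 4.043056; exercise = 3.988216; V(3,0) = max -> 4.043056
  V(3,1) = exp(-r*dt) * [p*2.230537 + (1-p)*0.000000] = 1.112850; exercise = 0.704654; V(3,1) = max -> 1.112850
  V(3,2) = exp(-r*dt) * [p*0.000000 + (1-p)*0.000000] = 0.000000; exercise = 0.000000; V(3,2) = max -> 0.000000
  V(3,3) = exp(-r*dt) * [p*0.000000 + (1-p)*0.000000] = 0.000000; exercise = 0.000000; V(3,3) = max -> 0.000000
  V(2,0) = exp(-r*dt) * [p*4.043056 + (1-p)*1.112850] = 2.537575; exercise = 2.230537; V(2,0) = max -> 2.537575
  V(2,1) = exp(-r*dt) * [p*1.112850 + (1-p)*0.000000] = 0.555218; exercise = 0.000000; V(2,1) = max -> 0.555218
  V(2,2) = exp(-r*dt) * [p*0.000000 + (1-p)*0.000000] = 0.000000; exercise = 0.000000; V(2,2) = max -> 0.000000
  V(1,0) = exp(-r*dt) * [p*2.537575 + (1-p)*0.555218] = 1.525687; exercise = 0.704654; V(1,0) = max -> 1.525687
  V(1,1) = exp(-r*dt) * [p*0.555218 + (1-p)*0.000000] = 0.277007; exercise = 0.000000; V(1,1) = max -> 0.277007
  V(0,0) = exp(-r*dt) * [p*1.525687 + (1-p)*0.277007] = 0.890733; exercise = 0.000000; V(0,0) = max -> 0.890733


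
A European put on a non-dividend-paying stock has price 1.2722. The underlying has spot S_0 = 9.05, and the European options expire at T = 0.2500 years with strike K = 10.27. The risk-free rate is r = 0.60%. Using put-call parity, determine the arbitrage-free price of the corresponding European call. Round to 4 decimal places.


Answer: Call price = 0.0676

Derivation:
Put-call parity: C - P = S_0 * exp(-qT) - K * exp(-rT).
S_0 * exp(-qT) = 9.0500 * 1.00000000 = 9.05000000
K * exp(-rT) = 10.2700 * 0.99850112 = 10.25460655
C = P + S*exp(-qT) - K*exp(-rT)
C = 1.2722 + 9.05000000 - 10.25460655 = 0.0676


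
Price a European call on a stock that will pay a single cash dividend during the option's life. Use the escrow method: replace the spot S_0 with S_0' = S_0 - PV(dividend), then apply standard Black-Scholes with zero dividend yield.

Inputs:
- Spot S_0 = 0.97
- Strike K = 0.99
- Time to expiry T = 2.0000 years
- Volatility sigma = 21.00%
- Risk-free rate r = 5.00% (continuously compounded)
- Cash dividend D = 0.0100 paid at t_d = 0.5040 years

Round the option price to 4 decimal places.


PV(D) = D * exp(-r * t_d) = 0.0100 * 0.97511487 = 0.00975115
S_0' = S_0 - PV(D) = 0.9700 - 0.00975115 = 0.96024885
d1 = (ln(S_0'/K) + (r + sigma^2/2)*T) / (sigma*sqrt(T)) = 0.38246910
d2 = d1 - sigma*sqrt(T) = 0.08548425
exp(-rT) = 0.90483742
N(d1) = 0.64894328; N(d2) = 0.53406179
C = S_0' * N(d1) - K * exp(-rT) * N(d2) = 0.96024885 * 0.64894328 - 0.9900 * 0.90483742 * 0.53406179 = 0.1447

Answer: Price = 0.1447


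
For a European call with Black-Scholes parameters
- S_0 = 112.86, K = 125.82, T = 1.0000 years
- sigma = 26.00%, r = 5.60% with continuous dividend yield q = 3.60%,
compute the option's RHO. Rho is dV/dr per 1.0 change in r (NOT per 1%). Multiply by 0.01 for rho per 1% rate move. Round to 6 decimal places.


Answer: Rho = 37.922115

Derivation:
d1 = -0.2111700062; d2 = -0.4711700062
phi(d1) = 0.3901457394; exp(-qT) = 0.9646402935; exp(-rT) = 0.9455391359
N(d2) = 0.3187596679
Rho = K*T*exp(-rT)*N(d2) = 125.8200 * 1.0000 * 0.9455391359 * 0.3187596679 = 37.922115


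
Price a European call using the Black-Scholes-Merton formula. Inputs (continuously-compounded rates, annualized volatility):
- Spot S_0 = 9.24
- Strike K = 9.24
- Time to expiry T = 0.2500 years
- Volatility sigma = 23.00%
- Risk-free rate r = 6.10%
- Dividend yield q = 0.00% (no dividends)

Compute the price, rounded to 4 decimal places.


d1 = (ln(S/K) + (r - q + 0.5*sigma^2) * T) / (sigma * sqrt(T)) = 0.19010870
d2 = d1 - sigma * sqrt(T) = 0.07510870
exp(-rT) = 0.98486569; exp(-qT) = 1.00000000
C = S_0 * exp(-qT) * N(d1) - K * exp(-rT) * N(d2)
N(d1) = 0.57538802; N(d2) = 0.52993589
C = 9.2400 * 1.00000000 * 0.57538802 - 9.2400 * 0.98486569 * 0.52993589 = 0.4941

Answer: Price = 0.4941


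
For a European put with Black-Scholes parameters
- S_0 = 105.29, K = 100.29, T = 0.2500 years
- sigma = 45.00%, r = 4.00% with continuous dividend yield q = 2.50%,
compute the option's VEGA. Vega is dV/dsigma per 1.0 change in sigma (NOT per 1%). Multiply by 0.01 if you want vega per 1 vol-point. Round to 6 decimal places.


d1 = 0.3453998167; d2 = 0.1203998167
phi(d1) = 0.3758410178; exp(-qT) = 0.9937694906; exp(-rT) = 0.9900498337
Vega = S * exp(-qT) * phi(d1) * sqrt(T) = 105.2900 * 0.9937694906 * 0.3758410178 * 0.5000000000 = 19.662873

Answer: Vega = 19.662873


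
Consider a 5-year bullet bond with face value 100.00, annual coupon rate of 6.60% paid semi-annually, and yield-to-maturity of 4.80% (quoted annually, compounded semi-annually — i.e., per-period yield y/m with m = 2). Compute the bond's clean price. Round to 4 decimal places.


Answer: Price = 107.9177

Derivation:
Coupon per period c = face * coupon_rate / m = 3.300000
Periods per year m = 2; per-period yield y/m = 0.024000
Number of cashflows N = 10
Cashflows (t years, CF_t, discount factor 1/(1+y/m)^(m*t), PV):
  t = 0.5000: CF_t = 3.300000, DF = 0.976562, PV = 3.222656
  t = 1.0000: CF_t = 3.300000, DF = 0.953674, PV = 3.147125
  t = 1.5000: CF_t = 3.300000, DF = 0.931323, PV = 3.073364
  t = 2.0000: CF_t = 3.300000, DF = 0.909495, PV = 3.001333
  t = 2.5000: CF_t = 3.300000, DF = 0.888178, PV = 2.930989
  t = 3.0000: CF_t = 3.300000, DF = 0.867362, PV = 2.862294
  t = 3.5000: CF_t = 3.300000, DF = 0.847033, PV = 2.795209
  t = 4.0000: CF_t = 3.300000, DF = 0.827181, PV = 2.729696
  t = 4.5000: CF_t = 3.300000, DF = 0.807794, PV = 2.665719
  t = 5.0000: CF_t = 103.300000, DF = 0.788861, PV = 81.489332
Price P = sum_t PV_t = 107.917716
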